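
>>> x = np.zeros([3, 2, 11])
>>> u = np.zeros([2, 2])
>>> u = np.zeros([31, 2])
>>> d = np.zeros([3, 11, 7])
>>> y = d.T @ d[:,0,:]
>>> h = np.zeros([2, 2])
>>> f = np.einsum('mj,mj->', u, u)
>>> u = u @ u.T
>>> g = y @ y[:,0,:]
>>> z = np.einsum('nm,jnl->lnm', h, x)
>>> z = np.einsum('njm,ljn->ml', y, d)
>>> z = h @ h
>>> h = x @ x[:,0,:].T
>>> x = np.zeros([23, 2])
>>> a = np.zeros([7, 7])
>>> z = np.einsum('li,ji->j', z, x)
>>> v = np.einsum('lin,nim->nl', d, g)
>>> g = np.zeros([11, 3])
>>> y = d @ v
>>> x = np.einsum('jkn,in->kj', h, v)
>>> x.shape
(2, 3)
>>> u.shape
(31, 31)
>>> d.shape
(3, 11, 7)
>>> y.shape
(3, 11, 3)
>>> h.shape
(3, 2, 3)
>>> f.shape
()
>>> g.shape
(11, 3)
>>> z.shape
(23,)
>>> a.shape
(7, 7)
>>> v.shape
(7, 3)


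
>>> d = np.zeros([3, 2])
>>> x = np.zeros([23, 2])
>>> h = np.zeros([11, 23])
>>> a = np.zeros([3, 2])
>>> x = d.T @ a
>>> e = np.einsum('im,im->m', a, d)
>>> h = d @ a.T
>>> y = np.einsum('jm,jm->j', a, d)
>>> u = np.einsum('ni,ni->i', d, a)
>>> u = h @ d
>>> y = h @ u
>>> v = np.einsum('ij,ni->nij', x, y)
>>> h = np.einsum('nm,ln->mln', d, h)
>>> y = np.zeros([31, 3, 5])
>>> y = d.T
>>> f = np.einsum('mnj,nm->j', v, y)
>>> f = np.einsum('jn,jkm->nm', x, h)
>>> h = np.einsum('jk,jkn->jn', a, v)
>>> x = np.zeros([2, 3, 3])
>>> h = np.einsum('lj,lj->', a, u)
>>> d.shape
(3, 2)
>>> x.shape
(2, 3, 3)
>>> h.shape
()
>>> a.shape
(3, 2)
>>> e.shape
(2,)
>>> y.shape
(2, 3)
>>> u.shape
(3, 2)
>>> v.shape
(3, 2, 2)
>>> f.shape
(2, 3)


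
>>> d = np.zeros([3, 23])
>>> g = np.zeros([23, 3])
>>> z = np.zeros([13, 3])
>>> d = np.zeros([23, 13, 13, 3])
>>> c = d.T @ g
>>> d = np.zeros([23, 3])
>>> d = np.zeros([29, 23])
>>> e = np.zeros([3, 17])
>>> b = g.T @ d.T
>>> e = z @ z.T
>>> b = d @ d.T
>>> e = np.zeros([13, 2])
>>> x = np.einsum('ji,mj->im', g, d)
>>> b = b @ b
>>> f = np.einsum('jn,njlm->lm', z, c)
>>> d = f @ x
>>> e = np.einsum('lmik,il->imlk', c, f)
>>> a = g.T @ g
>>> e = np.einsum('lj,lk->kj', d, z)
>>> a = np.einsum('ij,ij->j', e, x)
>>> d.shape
(13, 29)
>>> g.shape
(23, 3)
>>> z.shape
(13, 3)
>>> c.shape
(3, 13, 13, 3)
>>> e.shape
(3, 29)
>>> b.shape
(29, 29)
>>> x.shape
(3, 29)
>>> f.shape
(13, 3)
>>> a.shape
(29,)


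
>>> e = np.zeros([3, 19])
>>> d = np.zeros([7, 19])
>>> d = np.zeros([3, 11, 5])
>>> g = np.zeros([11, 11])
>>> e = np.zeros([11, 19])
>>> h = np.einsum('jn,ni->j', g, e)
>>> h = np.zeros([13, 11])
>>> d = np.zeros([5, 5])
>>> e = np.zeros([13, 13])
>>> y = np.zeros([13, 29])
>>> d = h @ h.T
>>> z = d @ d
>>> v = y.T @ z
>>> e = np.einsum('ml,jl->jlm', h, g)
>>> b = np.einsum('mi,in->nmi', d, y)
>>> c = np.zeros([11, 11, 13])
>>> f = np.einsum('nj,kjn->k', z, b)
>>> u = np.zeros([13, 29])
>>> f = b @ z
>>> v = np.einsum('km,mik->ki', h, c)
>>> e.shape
(11, 11, 13)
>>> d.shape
(13, 13)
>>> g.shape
(11, 11)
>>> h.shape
(13, 11)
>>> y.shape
(13, 29)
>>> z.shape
(13, 13)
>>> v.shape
(13, 11)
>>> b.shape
(29, 13, 13)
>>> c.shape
(11, 11, 13)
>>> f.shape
(29, 13, 13)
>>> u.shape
(13, 29)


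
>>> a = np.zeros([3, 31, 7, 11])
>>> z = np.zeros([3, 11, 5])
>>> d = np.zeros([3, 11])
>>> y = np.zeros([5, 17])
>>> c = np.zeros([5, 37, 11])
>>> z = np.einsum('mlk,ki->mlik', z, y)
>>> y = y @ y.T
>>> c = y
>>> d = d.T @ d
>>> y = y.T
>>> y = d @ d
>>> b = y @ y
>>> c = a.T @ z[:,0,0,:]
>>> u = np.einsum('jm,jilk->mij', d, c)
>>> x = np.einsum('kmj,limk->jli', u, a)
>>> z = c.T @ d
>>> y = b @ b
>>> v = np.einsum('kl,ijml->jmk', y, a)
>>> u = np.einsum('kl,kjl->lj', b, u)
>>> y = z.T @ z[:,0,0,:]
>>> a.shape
(3, 31, 7, 11)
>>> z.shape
(5, 31, 7, 11)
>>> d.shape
(11, 11)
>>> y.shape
(11, 7, 31, 11)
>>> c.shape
(11, 7, 31, 5)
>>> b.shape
(11, 11)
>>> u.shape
(11, 7)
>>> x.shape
(11, 3, 31)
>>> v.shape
(31, 7, 11)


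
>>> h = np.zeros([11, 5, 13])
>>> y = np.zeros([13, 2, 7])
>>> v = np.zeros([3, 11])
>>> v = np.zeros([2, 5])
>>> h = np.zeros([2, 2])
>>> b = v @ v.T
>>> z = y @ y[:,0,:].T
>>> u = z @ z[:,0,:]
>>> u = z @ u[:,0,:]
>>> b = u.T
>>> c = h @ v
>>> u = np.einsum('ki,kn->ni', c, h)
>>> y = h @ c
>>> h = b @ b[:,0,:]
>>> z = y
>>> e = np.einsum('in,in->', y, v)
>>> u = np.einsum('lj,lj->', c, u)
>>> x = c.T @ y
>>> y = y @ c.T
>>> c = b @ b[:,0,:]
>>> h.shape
(13, 2, 13)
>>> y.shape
(2, 2)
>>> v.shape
(2, 5)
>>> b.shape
(13, 2, 13)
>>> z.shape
(2, 5)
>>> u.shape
()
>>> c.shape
(13, 2, 13)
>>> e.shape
()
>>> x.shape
(5, 5)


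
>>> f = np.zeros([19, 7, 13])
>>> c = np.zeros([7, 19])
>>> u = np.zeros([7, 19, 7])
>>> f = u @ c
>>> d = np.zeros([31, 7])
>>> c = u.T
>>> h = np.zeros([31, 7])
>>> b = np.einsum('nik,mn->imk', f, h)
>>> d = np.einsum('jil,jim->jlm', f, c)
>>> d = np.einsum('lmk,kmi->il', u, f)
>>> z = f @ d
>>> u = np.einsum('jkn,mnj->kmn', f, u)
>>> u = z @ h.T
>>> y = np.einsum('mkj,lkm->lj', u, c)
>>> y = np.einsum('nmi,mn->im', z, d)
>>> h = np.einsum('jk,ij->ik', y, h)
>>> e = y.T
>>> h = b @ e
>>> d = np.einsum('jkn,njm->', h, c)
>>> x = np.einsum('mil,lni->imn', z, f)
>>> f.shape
(7, 19, 19)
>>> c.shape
(7, 19, 7)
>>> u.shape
(7, 19, 31)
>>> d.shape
()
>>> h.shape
(19, 31, 7)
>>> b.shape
(19, 31, 19)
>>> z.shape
(7, 19, 7)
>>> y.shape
(7, 19)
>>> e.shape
(19, 7)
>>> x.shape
(19, 7, 19)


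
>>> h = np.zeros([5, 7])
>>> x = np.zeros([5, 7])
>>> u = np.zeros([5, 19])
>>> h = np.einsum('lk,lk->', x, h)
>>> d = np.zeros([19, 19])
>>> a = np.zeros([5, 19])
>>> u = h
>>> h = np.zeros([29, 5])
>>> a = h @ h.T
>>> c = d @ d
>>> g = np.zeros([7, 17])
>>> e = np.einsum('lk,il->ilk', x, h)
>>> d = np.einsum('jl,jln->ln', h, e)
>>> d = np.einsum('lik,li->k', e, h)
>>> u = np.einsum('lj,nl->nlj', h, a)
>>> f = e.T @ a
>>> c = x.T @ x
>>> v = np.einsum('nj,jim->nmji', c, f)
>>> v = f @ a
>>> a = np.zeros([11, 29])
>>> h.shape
(29, 5)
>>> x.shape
(5, 7)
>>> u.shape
(29, 29, 5)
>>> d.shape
(7,)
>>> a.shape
(11, 29)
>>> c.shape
(7, 7)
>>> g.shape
(7, 17)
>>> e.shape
(29, 5, 7)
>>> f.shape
(7, 5, 29)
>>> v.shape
(7, 5, 29)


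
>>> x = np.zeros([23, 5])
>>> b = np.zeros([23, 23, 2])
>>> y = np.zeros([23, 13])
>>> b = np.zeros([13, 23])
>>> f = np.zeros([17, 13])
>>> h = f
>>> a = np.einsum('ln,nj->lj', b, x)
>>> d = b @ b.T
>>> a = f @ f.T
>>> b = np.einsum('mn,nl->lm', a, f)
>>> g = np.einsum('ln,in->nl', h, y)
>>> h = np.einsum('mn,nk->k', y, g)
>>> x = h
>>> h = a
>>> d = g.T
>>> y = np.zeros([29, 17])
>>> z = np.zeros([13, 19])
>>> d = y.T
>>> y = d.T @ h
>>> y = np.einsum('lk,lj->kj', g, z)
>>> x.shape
(17,)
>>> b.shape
(13, 17)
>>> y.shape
(17, 19)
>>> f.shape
(17, 13)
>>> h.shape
(17, 17)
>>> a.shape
(17, 17)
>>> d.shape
(17, 29)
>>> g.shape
(13, 17)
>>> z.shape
(13, 19)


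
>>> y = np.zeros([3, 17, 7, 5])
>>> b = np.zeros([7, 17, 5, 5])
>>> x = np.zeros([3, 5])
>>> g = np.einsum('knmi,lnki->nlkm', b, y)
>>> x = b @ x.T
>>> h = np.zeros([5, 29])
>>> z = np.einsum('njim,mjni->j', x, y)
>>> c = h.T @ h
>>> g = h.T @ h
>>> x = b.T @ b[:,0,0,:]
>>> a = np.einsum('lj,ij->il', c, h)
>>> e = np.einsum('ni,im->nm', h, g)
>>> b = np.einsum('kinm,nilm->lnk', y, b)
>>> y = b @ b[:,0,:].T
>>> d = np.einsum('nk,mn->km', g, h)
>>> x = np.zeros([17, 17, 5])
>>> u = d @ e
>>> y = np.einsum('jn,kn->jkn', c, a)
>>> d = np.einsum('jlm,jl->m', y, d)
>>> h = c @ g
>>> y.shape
(29, 5, 29)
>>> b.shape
(5, 7, 3)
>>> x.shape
(17, 17, 5)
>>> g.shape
(29, 29)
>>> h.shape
(29, 29)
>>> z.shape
(17,)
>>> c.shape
(29, 29)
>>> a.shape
(5, 29)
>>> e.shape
(5, 29)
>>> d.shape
(29,)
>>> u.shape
(29, 29)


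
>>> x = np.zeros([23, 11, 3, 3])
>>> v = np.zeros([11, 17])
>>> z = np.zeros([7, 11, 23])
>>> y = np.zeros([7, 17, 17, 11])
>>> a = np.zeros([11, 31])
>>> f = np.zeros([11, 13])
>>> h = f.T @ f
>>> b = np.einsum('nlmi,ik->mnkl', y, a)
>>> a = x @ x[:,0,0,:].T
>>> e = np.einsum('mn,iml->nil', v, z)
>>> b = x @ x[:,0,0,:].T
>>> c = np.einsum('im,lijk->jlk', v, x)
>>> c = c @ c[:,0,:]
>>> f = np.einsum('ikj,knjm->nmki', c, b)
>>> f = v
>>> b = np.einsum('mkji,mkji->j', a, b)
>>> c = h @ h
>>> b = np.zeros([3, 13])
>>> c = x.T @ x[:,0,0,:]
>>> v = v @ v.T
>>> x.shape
(23, 11, 3, 3)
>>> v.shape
(11, 11)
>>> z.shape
(7, 11, 23)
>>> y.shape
(7, 17, 17, 11)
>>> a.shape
(23, 11, 3, 23)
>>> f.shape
(11, 17)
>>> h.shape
(13, 13)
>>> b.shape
(3, 13)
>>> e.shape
(17, 7, 23)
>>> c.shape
(3, 3, 11, 3)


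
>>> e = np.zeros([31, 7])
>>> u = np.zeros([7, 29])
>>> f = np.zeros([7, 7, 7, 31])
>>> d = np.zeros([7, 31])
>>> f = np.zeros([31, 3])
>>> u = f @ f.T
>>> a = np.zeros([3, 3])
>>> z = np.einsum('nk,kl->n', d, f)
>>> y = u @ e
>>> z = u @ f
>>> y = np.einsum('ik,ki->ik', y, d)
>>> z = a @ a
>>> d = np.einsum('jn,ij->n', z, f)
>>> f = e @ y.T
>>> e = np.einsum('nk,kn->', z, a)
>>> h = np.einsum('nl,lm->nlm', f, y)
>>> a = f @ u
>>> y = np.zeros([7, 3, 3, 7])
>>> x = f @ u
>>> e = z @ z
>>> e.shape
(3, 3)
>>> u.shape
(31, 31)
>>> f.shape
(31, 31)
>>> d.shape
(3,)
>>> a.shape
(31, 31)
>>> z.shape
(3, 3)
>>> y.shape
(7, 3, 3, 7)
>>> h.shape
(31, 31, 7)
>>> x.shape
(31, 31)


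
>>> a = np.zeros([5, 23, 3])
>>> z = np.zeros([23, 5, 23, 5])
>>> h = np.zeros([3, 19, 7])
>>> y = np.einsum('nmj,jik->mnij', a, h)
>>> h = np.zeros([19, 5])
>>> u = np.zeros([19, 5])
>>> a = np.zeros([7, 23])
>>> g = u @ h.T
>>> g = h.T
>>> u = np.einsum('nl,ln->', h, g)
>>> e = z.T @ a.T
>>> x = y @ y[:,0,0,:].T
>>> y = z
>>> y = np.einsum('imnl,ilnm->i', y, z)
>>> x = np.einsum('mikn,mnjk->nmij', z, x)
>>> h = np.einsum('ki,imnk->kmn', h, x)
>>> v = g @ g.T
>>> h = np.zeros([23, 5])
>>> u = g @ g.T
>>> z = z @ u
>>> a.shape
(7, 23)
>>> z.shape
(23, 5, 23, 5)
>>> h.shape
(23, 5)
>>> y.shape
(23,)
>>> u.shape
(5, 5)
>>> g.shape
(5, 19)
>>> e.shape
(5, 23, 5, 7)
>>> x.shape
(5, 23, 5, 19)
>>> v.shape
(5, 5)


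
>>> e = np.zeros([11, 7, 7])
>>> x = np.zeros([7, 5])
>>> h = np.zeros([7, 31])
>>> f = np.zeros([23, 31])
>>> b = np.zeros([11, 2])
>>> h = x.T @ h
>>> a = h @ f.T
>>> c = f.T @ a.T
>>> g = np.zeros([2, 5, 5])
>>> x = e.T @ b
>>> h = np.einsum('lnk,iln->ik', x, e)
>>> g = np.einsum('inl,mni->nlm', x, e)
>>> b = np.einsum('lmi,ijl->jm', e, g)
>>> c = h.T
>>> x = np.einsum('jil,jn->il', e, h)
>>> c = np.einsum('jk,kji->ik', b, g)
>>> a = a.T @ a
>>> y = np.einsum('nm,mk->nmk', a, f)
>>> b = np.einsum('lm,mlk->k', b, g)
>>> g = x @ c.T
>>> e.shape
(11, 7, 7)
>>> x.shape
(7, 7)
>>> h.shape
(11, 2)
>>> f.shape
(23, 31)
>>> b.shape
(11,)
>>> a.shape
(23, 23)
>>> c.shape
(11, 7)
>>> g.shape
(7, 11)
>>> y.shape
(23, 23, 31)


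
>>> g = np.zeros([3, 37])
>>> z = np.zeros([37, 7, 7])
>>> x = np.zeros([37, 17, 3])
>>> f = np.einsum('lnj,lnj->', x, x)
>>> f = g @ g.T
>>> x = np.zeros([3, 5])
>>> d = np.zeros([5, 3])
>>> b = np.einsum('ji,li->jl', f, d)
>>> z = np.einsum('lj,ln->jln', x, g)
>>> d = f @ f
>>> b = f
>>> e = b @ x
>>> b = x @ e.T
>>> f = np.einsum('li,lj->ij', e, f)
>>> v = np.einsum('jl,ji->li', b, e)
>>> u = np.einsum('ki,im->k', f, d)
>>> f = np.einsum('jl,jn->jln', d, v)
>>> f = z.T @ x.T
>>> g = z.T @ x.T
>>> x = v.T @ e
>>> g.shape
(37, 3, 3)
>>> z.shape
(5, 3, 37)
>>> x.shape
(5, 5)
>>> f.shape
(37, 3, 3)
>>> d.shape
(3, 3)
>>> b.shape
(3, 3)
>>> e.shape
(3, 5)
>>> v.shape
(3, 5)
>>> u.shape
(5,)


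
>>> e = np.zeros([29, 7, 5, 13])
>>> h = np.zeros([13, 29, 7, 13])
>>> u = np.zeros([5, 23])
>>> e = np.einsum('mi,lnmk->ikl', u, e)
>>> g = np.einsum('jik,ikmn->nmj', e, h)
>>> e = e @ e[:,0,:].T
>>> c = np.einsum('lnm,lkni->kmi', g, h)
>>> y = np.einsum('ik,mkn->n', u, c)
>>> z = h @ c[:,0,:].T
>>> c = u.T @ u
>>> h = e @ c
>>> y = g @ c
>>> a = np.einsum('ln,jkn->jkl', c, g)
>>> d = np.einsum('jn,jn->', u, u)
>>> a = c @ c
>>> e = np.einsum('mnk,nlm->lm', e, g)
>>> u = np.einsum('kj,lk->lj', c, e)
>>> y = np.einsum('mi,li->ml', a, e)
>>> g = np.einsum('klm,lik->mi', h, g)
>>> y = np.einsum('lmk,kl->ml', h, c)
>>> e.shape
(7, 23)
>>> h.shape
(23, 13, 23)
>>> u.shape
(7, 23)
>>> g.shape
(23, 7)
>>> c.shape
(23, 23)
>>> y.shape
(13, 23)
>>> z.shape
(13, 29, 7, 29)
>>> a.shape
(23, 23)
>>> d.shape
()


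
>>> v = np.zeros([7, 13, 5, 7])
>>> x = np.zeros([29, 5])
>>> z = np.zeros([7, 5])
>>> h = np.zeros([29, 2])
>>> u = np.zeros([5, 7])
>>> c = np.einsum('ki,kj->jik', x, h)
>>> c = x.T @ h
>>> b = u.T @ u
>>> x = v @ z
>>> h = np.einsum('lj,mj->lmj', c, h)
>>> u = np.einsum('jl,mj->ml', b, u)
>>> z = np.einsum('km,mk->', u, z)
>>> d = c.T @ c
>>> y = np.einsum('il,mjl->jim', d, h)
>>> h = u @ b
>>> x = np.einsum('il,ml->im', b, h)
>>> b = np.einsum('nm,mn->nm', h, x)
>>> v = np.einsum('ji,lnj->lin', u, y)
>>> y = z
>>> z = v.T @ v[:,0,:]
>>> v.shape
(29, 7, 2)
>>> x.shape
(7, 5)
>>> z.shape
(2, 7, 2)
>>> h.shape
(5, 7)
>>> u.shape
(5, 7)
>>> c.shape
(5, 2)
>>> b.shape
(5, 7)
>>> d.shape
(2, 2)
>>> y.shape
()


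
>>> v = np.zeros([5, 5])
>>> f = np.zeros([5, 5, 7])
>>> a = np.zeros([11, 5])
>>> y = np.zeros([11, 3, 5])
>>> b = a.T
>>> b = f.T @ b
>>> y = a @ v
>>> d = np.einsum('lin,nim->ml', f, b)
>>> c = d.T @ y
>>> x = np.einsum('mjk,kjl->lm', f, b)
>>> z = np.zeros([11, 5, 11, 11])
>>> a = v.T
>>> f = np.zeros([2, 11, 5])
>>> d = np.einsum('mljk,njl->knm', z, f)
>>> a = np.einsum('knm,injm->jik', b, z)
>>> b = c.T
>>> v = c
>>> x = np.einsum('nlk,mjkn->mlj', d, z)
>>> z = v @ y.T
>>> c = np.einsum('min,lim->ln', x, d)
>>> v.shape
(5, 5)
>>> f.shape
(2, 11, 5)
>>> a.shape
(11, 11, 7)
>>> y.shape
(11, 5)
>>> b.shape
(5, 5)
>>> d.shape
(11, 2, 11)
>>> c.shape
(11, 5)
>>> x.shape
(11, 2, 5)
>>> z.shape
(5, 11)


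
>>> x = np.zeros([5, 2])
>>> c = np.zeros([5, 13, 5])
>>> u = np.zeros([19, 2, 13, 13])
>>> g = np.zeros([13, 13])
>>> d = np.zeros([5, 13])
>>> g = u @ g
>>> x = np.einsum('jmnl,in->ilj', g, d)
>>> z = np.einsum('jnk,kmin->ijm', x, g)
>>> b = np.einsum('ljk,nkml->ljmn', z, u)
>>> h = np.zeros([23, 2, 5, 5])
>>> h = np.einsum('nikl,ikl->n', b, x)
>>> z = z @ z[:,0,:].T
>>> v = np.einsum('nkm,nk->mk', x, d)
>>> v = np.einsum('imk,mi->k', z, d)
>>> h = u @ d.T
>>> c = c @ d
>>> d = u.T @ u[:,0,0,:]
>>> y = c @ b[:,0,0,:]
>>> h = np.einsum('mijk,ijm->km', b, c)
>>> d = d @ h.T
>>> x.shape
(5, 13, 19)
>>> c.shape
(5, 13, 13)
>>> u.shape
(19, 2, 13, 13)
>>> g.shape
(19, 2, 13, 13)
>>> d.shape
(13, 13, 2, 19)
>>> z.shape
(13, 5, 13)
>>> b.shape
(13, 5, 13, 19)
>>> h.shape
(19, 13)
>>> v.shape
(13,)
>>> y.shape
(5, 13, 19)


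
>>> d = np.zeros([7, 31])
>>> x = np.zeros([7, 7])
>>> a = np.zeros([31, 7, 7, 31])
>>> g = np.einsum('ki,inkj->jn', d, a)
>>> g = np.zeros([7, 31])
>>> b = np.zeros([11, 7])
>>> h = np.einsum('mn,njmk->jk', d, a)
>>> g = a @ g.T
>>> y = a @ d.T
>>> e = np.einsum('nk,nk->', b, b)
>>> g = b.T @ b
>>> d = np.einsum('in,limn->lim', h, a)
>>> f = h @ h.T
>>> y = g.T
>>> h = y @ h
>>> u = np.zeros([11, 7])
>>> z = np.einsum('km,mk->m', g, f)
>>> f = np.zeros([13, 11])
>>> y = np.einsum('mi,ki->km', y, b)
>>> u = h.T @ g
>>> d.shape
(31, 7, 7)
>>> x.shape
(7, 7)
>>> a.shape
(31, 7, 7, 31)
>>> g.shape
(7, 7)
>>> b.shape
(11, 7)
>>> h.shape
(7, 31)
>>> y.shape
(11, 7)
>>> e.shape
()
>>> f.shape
(13, 11)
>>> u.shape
(31, 7)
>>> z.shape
(7,)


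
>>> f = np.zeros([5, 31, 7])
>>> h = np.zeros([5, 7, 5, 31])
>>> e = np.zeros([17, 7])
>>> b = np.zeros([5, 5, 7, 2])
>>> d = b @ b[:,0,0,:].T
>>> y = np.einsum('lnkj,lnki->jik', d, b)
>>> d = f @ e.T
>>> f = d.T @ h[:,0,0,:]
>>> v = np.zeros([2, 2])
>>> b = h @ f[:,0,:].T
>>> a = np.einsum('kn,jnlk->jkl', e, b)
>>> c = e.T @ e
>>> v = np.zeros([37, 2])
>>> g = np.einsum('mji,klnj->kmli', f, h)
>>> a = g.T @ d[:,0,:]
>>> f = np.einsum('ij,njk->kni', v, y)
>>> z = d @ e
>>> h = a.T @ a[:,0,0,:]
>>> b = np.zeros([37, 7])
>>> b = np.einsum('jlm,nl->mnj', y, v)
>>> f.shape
(7, 5, 37)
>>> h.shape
(17, 17, 7, 17)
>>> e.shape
(17, 7)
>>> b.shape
(7, 37, 5)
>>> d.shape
(5, 31, 17)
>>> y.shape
(5, 2, 7)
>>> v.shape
(37, 2)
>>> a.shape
(31, 7, 17, 17)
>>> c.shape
(7, 7)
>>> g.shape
(5, 17, 7, 31)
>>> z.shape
(5, 31, 7)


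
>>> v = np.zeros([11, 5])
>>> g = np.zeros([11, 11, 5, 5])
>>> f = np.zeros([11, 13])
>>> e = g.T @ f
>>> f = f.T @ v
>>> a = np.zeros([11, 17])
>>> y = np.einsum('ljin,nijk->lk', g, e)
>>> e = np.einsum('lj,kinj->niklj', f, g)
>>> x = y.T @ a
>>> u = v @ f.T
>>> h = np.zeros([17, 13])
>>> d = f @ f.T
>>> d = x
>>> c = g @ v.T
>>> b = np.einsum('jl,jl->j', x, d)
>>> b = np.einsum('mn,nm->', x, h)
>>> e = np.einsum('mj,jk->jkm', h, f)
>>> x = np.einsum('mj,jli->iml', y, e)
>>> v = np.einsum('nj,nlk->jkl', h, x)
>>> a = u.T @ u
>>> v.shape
(13, 5, 11)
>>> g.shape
(11, 11, 5, 5)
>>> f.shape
(13, 5)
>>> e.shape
(13, 5, 17)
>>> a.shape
(13, 13)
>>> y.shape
(11, 13)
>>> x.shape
(17, 11, 5)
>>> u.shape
(11, 13)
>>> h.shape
(17, 13)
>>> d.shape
(13, 17)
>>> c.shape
(11, 11, 5, 11)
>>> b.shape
()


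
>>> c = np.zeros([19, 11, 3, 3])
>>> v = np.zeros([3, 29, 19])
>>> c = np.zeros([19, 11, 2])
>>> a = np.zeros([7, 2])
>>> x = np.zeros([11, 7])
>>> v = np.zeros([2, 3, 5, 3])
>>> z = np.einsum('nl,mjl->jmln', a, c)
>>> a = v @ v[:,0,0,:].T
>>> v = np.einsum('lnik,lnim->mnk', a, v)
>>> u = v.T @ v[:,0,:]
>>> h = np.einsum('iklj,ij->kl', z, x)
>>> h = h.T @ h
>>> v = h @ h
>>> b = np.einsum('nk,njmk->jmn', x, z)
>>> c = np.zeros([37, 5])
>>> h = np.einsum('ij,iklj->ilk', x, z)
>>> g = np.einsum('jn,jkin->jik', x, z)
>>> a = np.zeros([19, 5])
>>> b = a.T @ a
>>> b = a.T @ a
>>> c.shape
(37, 5)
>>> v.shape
(2, 2)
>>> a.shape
(19, 5)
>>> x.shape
(11, 7)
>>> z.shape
(11, 19, 2, 7)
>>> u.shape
(2, 3, 2)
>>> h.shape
(11, 2, 19)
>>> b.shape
(5, 5)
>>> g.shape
(11, 2, 19)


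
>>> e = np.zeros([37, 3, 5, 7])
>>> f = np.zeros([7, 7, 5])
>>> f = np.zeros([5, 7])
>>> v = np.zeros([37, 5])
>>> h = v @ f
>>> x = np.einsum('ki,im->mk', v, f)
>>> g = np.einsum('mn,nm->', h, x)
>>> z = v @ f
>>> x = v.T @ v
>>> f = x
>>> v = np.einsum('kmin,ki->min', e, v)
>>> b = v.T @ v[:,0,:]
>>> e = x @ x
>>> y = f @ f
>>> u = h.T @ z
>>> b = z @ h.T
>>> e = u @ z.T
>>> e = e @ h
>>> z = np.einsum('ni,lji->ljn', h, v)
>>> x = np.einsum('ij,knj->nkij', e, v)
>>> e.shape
(7, 7)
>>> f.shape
(5, 5)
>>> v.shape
(3, 5, 7)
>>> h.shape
(37, 7)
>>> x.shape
(5, 3, 7, 7)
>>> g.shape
()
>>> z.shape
(3, 5, 37)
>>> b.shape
(37, 37)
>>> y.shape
(5, 5)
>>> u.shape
(7, 7)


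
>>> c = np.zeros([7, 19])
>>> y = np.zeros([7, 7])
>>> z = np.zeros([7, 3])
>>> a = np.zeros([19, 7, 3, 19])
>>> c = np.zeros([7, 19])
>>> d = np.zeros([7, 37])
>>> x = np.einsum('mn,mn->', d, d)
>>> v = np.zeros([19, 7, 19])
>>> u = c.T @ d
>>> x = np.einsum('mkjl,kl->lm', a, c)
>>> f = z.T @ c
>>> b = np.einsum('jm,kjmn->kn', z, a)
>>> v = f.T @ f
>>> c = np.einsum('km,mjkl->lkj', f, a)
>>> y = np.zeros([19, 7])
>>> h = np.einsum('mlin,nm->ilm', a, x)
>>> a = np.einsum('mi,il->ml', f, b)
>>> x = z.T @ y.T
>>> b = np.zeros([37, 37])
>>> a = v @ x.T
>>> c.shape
(19, 3, 7)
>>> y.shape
(19, 7)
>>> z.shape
(7, 3)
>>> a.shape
(19, 3)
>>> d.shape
(7, 37)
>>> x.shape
(3, 19)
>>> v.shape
(19, 19)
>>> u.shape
(19, 37)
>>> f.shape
(3, 19)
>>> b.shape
(37, 37)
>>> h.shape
(3, 7, 19)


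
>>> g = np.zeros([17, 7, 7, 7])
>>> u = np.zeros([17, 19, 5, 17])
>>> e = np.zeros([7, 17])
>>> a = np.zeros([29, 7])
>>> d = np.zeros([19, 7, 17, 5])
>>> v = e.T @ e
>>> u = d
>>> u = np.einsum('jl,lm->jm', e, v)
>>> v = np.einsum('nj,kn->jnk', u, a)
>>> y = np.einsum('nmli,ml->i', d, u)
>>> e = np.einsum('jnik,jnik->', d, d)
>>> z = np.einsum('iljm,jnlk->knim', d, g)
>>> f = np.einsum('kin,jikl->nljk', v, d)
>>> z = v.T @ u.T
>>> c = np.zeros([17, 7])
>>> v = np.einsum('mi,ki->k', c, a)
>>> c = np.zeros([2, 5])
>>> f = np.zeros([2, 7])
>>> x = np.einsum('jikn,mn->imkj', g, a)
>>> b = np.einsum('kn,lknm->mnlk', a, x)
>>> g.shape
(17, 7, 7, 7)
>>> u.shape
(7, 17)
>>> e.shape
()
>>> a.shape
(29, 7)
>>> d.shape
(19, 7, 17, 5)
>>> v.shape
(29,)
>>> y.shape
(5,)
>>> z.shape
(29, 7, 7)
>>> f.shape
(2, 7)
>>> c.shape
(2, 5)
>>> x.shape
(7, 29, 7, 17)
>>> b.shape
(17, 7, 7, 29)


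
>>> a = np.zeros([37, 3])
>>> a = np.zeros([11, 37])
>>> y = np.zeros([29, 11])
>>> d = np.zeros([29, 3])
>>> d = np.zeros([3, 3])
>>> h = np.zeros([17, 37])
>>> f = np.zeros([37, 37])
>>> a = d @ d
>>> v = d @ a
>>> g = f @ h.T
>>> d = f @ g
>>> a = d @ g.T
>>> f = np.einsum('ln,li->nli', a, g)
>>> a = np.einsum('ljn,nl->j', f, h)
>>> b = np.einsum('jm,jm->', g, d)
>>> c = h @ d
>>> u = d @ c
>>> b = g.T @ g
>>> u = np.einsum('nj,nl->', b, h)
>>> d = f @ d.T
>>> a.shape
(37,)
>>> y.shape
(29, 11)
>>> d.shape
(37, 37, 37)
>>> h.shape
(17, 37)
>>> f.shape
(37, 37, 17)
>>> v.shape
(3, 3)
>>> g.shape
(37, 17)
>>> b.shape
(17, 17)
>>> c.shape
(17, 17)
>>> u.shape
()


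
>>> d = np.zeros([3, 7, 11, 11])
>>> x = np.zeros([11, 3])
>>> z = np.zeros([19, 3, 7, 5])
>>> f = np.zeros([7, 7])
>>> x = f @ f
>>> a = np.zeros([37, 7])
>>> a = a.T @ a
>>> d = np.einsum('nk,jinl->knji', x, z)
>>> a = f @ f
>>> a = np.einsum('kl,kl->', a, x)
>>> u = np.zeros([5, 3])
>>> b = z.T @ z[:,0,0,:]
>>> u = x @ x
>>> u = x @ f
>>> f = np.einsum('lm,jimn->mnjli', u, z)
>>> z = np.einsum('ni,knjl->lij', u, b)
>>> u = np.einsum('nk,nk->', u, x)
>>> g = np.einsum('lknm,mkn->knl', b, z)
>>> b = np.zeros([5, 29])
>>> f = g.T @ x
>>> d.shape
(7, 7, 19, 3)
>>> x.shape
(7, 7)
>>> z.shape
(5, 7, 3)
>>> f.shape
(5, 3, 7)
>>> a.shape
()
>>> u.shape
()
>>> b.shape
(5, 29)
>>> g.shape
(7, 3, 5)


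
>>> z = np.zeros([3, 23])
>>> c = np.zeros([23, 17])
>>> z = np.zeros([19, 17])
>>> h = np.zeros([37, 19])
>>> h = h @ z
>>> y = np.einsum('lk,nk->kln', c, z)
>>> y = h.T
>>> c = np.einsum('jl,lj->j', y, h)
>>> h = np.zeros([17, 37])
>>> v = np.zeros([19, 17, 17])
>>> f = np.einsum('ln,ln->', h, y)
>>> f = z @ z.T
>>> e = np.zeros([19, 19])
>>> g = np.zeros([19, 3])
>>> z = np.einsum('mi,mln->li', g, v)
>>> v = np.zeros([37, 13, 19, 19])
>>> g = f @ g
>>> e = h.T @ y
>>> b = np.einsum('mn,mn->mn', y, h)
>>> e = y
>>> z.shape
(17, 3)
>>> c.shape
(17,)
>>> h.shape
(17, 37)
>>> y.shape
(17, 37)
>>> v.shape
(37, 13, 19, 19)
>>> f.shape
(19, 19)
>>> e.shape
(17, 37)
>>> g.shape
(19, 3)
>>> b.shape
(17, 37)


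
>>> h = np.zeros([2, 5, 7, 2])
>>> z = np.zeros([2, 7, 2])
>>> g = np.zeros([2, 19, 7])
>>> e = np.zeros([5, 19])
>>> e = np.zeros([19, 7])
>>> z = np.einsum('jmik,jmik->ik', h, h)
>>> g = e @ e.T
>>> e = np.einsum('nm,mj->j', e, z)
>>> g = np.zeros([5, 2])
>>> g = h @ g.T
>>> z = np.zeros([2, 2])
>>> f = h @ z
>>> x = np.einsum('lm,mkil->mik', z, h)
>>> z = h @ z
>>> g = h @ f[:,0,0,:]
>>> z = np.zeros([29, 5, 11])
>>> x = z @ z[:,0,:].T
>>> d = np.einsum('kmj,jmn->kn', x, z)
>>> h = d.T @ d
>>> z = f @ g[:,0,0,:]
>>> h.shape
(11, 11)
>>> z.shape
(2, 5, 7, 2)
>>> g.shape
(2, 5, 7, 2)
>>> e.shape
(2,)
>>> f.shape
(2, 5, 7, 2)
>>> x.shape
(29, 5, 29)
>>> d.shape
(29, 11)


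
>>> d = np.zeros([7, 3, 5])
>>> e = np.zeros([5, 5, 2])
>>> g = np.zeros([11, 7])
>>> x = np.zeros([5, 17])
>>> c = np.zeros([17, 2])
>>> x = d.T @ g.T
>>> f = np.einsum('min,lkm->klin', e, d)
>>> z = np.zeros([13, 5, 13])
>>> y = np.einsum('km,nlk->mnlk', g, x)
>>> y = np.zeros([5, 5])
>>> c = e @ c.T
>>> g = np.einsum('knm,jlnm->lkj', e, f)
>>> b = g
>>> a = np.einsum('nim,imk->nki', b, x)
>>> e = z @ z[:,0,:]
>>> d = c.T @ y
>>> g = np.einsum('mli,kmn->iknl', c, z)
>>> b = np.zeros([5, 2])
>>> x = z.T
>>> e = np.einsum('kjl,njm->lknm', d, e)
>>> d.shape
(17, 5, 5)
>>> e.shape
(5, 17, 13, 13)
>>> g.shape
(17, 13, 13, 5)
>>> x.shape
(13, 5, 13)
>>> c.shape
(5, 5, 17)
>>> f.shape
(3, 7, 5, 2)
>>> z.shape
(13, 5, 13)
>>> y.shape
(5, 5)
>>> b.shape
(5, 2)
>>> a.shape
(7, 11, 5)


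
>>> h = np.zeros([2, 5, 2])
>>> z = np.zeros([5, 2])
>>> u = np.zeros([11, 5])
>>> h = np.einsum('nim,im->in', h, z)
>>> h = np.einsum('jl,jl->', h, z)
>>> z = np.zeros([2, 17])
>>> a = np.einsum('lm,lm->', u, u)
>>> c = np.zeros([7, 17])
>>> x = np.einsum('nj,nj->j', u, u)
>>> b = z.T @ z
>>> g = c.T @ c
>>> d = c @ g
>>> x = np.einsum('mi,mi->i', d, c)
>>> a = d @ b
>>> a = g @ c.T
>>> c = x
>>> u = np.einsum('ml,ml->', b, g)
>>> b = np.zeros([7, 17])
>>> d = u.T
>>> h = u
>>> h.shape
()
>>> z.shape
(2, 17)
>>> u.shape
()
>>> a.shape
(17, 7)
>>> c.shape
(17,)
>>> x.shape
(17,)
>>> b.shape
(7, 17)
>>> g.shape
(17, 17)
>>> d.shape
()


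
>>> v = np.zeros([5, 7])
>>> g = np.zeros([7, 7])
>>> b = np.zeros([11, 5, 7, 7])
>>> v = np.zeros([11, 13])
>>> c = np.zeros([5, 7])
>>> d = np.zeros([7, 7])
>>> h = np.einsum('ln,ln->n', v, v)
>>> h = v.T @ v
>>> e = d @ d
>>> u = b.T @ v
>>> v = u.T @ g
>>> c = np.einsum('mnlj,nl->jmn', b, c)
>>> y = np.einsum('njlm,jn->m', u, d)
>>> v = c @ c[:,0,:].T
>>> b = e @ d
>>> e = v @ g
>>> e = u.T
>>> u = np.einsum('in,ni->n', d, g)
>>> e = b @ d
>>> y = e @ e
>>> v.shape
(7, 11, 7)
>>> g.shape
(7, 7)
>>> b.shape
(7, 7)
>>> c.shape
(7, 11, 5)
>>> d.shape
(7, 7)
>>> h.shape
(13, 13)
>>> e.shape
(7, 7)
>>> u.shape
(7,)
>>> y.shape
(7, 7)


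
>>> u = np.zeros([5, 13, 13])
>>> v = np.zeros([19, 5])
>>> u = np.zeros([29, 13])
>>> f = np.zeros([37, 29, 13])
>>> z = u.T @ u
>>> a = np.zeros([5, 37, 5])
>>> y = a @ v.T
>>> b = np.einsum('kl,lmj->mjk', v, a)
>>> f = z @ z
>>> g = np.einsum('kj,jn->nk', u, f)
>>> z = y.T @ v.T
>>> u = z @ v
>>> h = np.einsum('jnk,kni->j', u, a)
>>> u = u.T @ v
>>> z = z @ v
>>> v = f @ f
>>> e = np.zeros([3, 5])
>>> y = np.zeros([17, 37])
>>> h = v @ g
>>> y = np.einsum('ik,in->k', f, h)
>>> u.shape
(5, 37, 5)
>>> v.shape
(13, 13)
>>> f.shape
(13, 13)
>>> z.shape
(19, 37, 5)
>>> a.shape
(5, 37, 5)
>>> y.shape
(13,)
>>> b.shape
(37, 5, 19)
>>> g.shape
(13, 29)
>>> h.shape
(13, 29)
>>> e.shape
(3, 5)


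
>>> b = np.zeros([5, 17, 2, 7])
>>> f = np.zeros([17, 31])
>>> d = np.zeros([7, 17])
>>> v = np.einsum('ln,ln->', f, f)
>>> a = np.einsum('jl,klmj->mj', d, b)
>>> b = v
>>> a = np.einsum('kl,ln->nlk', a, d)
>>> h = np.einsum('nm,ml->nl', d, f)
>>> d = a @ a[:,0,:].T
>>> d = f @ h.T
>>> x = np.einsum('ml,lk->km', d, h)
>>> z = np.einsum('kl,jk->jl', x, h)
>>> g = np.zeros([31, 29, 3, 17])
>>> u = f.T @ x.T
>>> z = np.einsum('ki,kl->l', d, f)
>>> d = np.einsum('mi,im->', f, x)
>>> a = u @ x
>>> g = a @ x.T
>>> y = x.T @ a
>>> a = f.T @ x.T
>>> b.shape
()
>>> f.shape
(17, 31)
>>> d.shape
()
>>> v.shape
()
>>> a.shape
(31, 31)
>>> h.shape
(7, 31)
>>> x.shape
(31, 17)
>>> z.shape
(31,)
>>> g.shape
(31, 31)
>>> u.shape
(31, 31)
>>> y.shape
(17, 17)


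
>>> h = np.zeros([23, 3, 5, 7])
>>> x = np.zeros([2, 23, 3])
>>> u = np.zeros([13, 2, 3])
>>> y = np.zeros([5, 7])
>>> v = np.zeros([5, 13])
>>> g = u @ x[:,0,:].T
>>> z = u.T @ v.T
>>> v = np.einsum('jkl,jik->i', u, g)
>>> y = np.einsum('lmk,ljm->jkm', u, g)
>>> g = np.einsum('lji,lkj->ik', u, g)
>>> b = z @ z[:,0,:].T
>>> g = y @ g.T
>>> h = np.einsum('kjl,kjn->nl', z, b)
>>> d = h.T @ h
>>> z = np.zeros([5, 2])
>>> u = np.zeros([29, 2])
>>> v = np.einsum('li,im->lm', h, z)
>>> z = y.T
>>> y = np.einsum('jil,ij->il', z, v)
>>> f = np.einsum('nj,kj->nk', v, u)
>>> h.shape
(3, 5)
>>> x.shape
(2, 23, 3)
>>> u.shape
(29, 2)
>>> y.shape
(3, 2)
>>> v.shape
(3, 2)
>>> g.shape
(2, 3, 3)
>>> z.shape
(2, 3, 2)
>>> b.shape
(3, 2, 3)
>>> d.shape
(5, 5)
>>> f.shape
(3, 29)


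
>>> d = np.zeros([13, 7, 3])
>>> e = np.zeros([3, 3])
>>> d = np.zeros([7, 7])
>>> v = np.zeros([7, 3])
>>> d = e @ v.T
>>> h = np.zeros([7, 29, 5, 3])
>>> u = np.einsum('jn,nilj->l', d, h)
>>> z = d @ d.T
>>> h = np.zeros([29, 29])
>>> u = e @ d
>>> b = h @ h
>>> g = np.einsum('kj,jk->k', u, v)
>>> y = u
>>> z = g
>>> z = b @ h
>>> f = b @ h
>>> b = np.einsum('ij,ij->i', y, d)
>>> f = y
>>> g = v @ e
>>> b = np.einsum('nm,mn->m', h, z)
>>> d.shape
(3, 7)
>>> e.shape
(3, 3)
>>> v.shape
(7, 3)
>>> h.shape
(29, 29)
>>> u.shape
(3, 7)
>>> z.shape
(29, 29)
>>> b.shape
(29,)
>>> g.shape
(7, 3)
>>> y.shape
(3, 7)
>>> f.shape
(3, 7)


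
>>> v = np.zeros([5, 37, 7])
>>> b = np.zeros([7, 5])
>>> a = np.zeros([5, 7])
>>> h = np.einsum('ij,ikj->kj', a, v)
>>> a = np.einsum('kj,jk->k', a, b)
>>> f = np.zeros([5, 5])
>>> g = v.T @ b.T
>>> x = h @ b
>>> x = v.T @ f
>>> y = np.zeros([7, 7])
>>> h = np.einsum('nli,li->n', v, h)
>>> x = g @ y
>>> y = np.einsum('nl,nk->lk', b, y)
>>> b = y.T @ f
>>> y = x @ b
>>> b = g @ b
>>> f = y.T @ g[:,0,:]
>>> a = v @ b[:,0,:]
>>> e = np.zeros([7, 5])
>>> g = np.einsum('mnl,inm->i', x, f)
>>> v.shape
(5, 37, 7)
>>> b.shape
(7, 37, 5)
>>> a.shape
(5, 37, 5)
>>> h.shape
(5,)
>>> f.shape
(5, 37, 7)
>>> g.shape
(5,)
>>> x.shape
(7, 37, 7)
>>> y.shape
(7, 37, 5)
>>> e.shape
(7, 5)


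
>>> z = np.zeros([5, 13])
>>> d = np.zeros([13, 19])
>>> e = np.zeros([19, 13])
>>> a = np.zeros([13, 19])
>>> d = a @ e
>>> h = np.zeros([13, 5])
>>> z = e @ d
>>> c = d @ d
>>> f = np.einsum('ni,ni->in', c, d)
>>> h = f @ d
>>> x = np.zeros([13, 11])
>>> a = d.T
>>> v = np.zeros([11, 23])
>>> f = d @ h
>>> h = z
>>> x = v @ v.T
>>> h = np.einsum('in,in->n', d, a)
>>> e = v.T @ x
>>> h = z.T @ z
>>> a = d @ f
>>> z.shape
(19, 13)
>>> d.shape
(13, 13)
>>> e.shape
(23, 11)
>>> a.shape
(13, 13)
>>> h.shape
(13, 13)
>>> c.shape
(13, 13)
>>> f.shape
(13, 13)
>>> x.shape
(11, 11)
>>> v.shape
(11, 23)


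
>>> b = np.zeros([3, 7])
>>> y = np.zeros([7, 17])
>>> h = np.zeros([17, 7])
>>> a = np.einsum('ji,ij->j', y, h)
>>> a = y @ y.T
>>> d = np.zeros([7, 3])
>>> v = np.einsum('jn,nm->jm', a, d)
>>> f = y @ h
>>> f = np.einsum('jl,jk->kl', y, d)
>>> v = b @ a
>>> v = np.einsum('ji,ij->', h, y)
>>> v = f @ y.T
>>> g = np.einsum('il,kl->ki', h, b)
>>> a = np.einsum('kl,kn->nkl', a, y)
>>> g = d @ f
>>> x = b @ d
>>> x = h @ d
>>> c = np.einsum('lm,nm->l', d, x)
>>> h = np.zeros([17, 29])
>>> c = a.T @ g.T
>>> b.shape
(3, 7)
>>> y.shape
(7, 17)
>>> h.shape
(17, 29)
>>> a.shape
(17, 7, 7)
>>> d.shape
(7, 3)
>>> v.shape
(3, 7)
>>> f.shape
(3, 17)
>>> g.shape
(7, 17)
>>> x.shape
(17, 3)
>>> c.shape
(7, 7, 7)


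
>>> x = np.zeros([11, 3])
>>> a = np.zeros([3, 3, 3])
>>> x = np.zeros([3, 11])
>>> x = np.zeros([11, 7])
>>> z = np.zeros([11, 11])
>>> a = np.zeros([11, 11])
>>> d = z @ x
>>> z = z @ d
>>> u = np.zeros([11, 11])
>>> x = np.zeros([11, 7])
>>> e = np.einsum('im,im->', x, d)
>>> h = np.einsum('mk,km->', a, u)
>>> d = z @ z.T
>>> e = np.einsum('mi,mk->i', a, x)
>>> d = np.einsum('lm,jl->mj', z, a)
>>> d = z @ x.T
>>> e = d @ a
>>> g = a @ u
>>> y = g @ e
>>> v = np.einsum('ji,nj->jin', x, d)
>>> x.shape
(11, 7)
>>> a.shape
(11, 11)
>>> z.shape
(11, 7)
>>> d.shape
(11, 11)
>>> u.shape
(11, 11)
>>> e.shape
(11, 11)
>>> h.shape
()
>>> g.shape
(11, 11)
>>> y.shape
(11, 11)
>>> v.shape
(11, 7, 11)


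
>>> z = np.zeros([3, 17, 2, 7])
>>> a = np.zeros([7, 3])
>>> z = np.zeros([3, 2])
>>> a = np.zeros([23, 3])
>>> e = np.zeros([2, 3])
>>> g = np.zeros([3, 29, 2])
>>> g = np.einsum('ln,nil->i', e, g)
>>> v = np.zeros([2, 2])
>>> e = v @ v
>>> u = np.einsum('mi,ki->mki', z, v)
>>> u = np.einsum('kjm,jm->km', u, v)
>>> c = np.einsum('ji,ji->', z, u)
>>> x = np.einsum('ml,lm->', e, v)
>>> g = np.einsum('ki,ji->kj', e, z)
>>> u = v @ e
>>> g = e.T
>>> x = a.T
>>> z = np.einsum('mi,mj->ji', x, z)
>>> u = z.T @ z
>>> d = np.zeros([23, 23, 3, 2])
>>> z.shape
(2, 23)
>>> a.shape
(23, 3)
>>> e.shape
(2, 2)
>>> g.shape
(2, 2)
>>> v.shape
(2, 2)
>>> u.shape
(23, 23)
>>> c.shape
()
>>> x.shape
(3, 23)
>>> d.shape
(23, 23, 3, 2)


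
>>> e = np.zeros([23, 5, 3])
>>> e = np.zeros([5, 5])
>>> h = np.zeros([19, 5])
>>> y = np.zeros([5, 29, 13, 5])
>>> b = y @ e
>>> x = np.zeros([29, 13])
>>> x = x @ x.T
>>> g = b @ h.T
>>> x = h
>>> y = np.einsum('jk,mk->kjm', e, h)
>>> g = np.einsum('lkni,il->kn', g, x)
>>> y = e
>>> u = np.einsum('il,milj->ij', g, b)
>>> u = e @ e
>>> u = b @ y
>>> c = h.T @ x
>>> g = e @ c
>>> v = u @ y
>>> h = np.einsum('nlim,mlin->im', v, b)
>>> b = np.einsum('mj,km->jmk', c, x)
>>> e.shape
(5, 5)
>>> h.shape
(13, 5)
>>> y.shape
(5, 5)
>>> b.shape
(5, 5, 19)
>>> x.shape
(19, 5)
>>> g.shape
(5, 5)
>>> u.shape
(5, 29, 13, 5)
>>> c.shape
(5, 5)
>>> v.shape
(5, 29, 13, 5)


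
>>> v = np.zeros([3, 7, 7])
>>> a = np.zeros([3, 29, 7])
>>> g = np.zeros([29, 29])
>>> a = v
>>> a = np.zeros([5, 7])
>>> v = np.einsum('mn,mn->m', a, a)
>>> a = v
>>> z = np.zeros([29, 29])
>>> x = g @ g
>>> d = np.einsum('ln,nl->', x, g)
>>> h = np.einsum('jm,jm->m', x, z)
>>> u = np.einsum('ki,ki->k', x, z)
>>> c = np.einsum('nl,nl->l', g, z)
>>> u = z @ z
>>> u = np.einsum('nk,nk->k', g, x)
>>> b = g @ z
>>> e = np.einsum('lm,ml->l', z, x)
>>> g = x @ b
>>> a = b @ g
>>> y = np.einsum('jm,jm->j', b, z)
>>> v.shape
(5,)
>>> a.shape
(29, 29)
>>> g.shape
(29, 29)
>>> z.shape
(29, 29)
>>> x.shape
(29, 29)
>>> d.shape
()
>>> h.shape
(29,)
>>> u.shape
(29,)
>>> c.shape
(29,)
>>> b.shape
(29, 29)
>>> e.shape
(29,)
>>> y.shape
(29,)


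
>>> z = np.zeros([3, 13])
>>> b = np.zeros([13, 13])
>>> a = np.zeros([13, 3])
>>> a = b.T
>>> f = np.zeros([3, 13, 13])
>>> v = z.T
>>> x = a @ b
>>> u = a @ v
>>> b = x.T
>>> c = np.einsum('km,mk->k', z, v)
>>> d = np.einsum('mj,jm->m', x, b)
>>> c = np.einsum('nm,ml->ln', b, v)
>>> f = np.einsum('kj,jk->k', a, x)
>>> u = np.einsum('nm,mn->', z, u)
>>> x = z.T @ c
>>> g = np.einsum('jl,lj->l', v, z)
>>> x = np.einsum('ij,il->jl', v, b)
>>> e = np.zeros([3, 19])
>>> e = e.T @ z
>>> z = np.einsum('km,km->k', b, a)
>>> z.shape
(13,)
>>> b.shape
(13, 13)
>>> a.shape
(13, 13)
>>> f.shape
(13,)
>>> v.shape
(13, 3)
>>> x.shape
(3, 13)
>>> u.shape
()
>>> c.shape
(3, 13)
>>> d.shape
(13,)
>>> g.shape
(3,)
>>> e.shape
(19, 13)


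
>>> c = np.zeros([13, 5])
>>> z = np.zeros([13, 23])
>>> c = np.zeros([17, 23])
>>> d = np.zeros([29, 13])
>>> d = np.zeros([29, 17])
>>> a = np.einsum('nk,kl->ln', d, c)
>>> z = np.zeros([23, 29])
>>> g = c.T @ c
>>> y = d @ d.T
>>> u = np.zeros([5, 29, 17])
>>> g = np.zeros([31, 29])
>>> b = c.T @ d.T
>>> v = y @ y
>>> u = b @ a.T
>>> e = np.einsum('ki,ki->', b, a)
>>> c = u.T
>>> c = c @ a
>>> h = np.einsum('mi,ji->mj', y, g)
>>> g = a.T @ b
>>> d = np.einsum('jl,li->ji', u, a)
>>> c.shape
(23, 29)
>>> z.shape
(23, 29)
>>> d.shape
(23, 29)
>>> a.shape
(23, 29)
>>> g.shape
(29, 29)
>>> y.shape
(29, 29)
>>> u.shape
(23, 23)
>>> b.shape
(23, 29)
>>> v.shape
(29, 29)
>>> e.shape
()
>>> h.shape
(29, 31)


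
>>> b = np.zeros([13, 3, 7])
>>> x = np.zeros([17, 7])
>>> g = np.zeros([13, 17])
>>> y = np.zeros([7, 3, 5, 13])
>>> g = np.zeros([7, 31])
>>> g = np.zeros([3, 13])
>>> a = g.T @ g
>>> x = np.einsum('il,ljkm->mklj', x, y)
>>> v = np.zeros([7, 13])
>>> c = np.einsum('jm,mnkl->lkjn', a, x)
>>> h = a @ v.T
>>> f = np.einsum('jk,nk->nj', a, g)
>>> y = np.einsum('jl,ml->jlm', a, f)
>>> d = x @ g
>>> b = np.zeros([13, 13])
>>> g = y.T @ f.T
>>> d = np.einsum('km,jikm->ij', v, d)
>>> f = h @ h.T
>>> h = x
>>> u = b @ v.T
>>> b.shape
(13, 13)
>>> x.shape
(13, 5, 7, 3)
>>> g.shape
(3, 13, 3)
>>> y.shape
(13, 13, 3)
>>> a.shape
(13, 13)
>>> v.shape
(7, 13)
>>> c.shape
(3, 7, 13, 5)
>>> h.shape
(13, 5, 7, 3)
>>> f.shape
(13, 13)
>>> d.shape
(5, 13)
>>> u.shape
(13, 7)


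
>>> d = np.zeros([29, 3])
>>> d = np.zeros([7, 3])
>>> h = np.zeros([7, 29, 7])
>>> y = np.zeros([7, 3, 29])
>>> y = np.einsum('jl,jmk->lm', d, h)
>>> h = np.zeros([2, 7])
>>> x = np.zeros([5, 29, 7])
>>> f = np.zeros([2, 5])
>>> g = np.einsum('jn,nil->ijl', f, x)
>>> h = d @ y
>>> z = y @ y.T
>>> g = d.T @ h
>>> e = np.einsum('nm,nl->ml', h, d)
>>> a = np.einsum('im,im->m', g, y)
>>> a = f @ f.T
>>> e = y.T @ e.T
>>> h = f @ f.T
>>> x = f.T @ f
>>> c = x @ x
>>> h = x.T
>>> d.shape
(7, 3)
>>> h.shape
(5, 5)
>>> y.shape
(3, 29)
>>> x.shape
(5, 5)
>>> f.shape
(2, 5)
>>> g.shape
(3, 29)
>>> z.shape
(3, 3)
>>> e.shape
(29, 29)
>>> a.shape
(2, 2)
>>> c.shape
(5, 5)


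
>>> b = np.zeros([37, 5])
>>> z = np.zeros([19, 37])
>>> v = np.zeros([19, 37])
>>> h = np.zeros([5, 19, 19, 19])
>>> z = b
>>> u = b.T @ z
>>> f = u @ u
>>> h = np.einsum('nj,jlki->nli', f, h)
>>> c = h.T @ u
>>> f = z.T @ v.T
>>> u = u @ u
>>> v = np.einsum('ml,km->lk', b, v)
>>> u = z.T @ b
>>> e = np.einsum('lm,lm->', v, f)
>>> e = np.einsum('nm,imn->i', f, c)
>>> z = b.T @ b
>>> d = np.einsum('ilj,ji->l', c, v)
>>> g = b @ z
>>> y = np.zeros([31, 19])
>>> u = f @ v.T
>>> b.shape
(37, 5)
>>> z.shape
(5, 5)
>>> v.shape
(5, 19)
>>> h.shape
(5, 19, 19)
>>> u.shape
(5, 5)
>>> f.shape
(5, 19)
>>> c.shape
(19, 19, 5)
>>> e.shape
(19,)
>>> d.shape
(19,)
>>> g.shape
(37, 5)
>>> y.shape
(31, 19)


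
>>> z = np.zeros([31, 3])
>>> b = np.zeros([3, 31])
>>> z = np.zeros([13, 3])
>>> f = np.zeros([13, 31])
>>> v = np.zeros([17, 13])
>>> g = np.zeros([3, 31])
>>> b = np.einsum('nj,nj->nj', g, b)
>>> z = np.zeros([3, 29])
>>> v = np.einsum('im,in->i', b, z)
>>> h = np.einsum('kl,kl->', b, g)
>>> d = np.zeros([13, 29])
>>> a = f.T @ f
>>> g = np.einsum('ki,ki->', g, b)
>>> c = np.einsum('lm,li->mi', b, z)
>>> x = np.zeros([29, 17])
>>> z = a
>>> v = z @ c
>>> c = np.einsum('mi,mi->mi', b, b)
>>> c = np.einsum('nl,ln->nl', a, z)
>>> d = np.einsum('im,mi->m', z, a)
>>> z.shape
(31, 31)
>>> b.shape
(3, 31)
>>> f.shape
(13, 31)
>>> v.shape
(31, 29)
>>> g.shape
()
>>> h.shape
()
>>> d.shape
(31,)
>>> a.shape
(31, 31)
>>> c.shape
(31, 31)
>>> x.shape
(29, 17)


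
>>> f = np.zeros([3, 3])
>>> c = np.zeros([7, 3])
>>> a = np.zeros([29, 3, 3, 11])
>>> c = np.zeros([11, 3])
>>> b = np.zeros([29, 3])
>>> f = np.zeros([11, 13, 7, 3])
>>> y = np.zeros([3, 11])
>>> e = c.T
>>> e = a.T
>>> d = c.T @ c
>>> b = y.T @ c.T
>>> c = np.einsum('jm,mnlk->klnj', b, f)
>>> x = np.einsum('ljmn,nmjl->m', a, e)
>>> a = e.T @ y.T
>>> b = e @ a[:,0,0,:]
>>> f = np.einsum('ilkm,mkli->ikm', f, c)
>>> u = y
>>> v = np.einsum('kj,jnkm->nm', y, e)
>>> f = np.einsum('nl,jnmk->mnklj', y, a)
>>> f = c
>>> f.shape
(3, 7, 13, 11)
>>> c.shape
(3, 7, 13, 11)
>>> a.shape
(29, 3, 3, 3)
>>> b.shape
(11, 3, 3, 3)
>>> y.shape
(3, 11)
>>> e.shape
(11, 3, 3, 29)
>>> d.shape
(3, 3)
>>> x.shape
(3,)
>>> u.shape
(3, 11)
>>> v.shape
(3, 29)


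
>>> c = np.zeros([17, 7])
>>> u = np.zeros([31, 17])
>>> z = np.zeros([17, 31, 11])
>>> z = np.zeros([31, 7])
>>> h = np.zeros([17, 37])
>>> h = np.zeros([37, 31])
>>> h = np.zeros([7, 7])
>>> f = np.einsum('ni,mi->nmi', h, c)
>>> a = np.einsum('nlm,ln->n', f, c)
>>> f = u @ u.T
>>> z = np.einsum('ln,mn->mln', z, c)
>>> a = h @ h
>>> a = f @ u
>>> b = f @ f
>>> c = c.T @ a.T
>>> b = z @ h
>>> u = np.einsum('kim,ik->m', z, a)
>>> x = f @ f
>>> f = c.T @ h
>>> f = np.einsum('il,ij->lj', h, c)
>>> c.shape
(7, 31)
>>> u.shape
(7,)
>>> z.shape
(17, 31, 7)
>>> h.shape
(7, 7)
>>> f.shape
(7, 31)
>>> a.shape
(31, 17)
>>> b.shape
(17, 31, 7)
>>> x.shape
(31, 31)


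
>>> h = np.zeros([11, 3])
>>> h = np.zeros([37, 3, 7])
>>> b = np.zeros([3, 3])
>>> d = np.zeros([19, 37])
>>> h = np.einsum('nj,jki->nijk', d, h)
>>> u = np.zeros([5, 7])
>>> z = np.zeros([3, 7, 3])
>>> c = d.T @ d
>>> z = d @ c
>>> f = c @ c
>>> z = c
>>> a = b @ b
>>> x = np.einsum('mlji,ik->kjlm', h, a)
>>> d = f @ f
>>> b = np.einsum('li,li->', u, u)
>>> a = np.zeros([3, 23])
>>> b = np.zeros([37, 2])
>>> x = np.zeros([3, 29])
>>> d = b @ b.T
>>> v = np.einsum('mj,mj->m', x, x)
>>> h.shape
(19, 7, 37, 3)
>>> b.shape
(37, 2)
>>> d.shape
(37, 37)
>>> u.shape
(5, 7)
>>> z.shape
(37, 37)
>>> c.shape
(37, 37)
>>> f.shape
(37, 37)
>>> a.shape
(3, 23)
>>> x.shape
(3, 29)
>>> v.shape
(3,)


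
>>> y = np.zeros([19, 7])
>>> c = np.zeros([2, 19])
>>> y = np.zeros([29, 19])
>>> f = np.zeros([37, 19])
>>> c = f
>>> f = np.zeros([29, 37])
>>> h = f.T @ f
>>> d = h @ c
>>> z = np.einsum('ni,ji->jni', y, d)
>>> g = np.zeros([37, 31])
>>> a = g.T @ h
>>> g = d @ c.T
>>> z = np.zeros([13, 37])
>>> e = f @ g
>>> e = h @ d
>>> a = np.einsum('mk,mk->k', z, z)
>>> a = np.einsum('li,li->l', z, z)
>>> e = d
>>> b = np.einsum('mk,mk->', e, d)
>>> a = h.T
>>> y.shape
(29, 19)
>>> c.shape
(37, 19)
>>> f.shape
(29, 37)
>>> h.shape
(37, 37)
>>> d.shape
(37, 19)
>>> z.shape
(13, 37)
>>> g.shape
(37, 37)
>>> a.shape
(37, 37)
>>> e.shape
(37, 19)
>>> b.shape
()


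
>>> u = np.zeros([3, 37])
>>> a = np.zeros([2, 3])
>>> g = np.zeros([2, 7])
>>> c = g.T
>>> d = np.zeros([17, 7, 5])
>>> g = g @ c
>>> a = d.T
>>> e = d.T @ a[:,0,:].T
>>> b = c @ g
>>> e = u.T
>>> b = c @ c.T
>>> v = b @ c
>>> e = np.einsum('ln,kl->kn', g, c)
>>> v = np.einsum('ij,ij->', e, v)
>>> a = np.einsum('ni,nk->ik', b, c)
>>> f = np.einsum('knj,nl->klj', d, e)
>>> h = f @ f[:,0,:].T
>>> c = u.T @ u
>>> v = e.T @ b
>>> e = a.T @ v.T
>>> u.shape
(3, 37)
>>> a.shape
(7, 2)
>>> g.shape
(2, 2)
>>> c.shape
(37, 37)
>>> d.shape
(17, 7, 5)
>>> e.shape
(2, 2)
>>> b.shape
(7, 7)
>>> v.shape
(2, 7)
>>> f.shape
(17, 2, 5)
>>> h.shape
(17, 2, 17)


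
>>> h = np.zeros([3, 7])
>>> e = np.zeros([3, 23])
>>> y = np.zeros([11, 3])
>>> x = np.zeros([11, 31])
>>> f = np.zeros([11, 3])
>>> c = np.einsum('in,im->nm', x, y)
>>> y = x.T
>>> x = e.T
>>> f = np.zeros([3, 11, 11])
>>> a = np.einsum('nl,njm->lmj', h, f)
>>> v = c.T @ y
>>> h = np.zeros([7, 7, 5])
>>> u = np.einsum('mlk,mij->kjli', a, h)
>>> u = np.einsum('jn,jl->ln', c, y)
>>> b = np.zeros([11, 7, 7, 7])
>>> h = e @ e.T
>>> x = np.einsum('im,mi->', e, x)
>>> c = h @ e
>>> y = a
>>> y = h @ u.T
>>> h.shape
(3, 3)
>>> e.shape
(3, 23)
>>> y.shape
(3, 11)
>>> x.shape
()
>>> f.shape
(3, 11, 11)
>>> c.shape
(3, 23)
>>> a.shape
(7, 11, 11)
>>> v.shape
(3, 11)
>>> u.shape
(11, 3)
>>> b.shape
(11, 7, 7, 7)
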